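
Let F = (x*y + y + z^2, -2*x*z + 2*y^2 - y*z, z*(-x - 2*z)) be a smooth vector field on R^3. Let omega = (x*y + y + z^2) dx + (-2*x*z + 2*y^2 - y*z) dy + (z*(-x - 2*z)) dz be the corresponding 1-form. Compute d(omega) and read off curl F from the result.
d(omega) = (2*x + y) dy ∧ dz + (3*z) dz ∧ dx + (-x - 2*z - 1) dx ∧ dy; curl F = (2*x + y, 3*z, -x - 2*z - 1)

d omega = sum_{i<j} (∂f_j/∂x_i - ∂f_i/∂x_j) dx_i ∧ dx_j. Under the identification (dy ∧ dz, dz ∧ dx, dx ∧ dy) ↔ (e_x, e_y, e_z), the coefficients are exactly the components of curl F. Compute:
  ∂R/∂y - ∂Q/∂z = (0) - (-2*x - y) = 2*x + y
  ∂P/∂z - ∂R/∂x = (2*z) - (-z) = 3*z
  ∂Q/∂x - ∂P/∂y = (-2*z) - (x + 1) = -x - 2*z - 1.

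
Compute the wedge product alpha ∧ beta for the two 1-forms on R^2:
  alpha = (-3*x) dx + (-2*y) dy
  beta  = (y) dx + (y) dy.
alpha ∧ beta = (y*(-3*x + 2*y)) dx ∧ dy

Distribute the wedge, using dx_i ∧ dx_j = -dx_j ∧ dx_i and dx_i ∧ dx_i = 0. For each pair (i, j) with i < j, the coefficient of dx_i ∧ dx_j in alpha ∧ beta is (alpha_i * beta_j - alpha_j * beta_i). Collecting: alpha ∧ beta = (y*(-3*x + 2*y)) dx ∧ dy.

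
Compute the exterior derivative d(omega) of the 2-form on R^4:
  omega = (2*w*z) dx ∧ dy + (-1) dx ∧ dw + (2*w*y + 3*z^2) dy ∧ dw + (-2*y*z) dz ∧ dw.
d(omega) = (2*w) dx ∧ dy ∧ dz + (2*z) dx ∧ dy ∧ dw + (-8*z) dy ∧ dz ∧ dw

For a 2-form omega = sum_{i<j} g_{ij} dx_i ∧ dx_j, the exterior derivative is
  d(omega) = sum_{i<j} d(g_{ij}) ∧ dx_i ∧ dx_j = sum_{i<j, k} (∂g_{ij}/∂x_k) dx_k ∧ dx_i ∧ dx_j.
Expand each term, using dx_k ∧ dx_i ∧ dx_j = sgn(permutation) dx_{(a)} ∧ dx_{(b)} ∧ dx_{(c)} with (a < b < c) sorted:
  d(2*w*z) includes (∂/∂z)(2*w*z) dz = (2*w) dz, which multiplied by dx ∧ dy gives (2*w) dx ∧ dy ∧ dz
  d(2*w*z) includes (∂/∂w)(2*w*z) dw = (2*z) dw, which multiplied by dx ∧ dy gives (2*z) dx ∧ dy ∧ dw
  d(2*w*y + 3*z^2) includes (∂/∂z)(2*w*y + 3*z^2) dz = (6*z) dz, which multiplied by dy ∧ dw gives (-6*z) dy ∧ dz ∧ dw
  d(-2*y*z) includes (∂/∂y)(-2*y*z) dy = (-2*z) dy, which multiplied by dz ∧ dw gives (-2*z) dy ∧ dz ∧ dw
Collecting like 3-forms: d(omega) = (2*w) dx ∧ dy ∧ dz + (2*z) dx ∧ dy ∧ dw + (-8*z) dy ∧ dz ∧ dw.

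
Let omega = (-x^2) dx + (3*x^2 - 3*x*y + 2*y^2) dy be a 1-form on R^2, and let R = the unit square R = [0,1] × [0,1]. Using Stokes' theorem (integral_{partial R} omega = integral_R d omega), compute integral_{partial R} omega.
integral_(partial R) omega = 3/2

Stokes: integral_partial_R omega = integral_R d omega with d omega = (∂Q/∂x - ∂P/∂y) dx ∧ dy.
  ∂Q/∂x = 6*x - 3*y
  ∂P/∂y = 0
  integrand = ∂Q/∂x - ∂P/∂y = 6*x - 3*y.
Integrating over R: integral_0^1 integral_0^1 (6*x - 3*y) dx dy = 3/2.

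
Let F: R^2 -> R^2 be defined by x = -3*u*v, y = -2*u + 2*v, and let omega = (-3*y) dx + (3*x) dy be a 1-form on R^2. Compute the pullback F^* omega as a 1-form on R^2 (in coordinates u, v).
F^* omega = (18*v^2) du + (-18*u^2) dv

Using F^*(f dg) = (f ∘ F) d(g ∘ F), substitute each coordinate x_i by F_i(u, v) in f_i, and replace dx_i by d F_i = (∂F_i/∂u) du + (∂F_i/∂v) dv.
  For the x component: f_1(F) = 6*u - 6*v; d F_1 = (-3*v) du + (-3*u) dv
  For the y component: f_2(F) = -9*u*v; d F_2 = (-2) du + (2) dv
Combining and collecting du, dv coefficients:
  coeff of du: 18*v^2
  coeff of dv: -18*u^2
F^* omega = (18*v^2) du + (-18*u^2) dv.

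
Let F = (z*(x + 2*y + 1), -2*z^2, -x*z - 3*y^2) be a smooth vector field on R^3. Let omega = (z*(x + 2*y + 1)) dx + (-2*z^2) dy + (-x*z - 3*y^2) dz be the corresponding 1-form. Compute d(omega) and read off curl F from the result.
d(omega) = (-6*y + 4*z) dy ∧ dz + (x + 2*y + z + 1) dz ∧ dx + (-2*z) dx ∧ dy; curl F = (-6*y + 4*z, x + 2*y + z + 1, -2*z)

d omega = sum_{i<j} (∂f_j/∂x_i - ∂f_i/∂x_j) dx_i ∧ dx_j. Under the identification (dy ∧ dz, dz ∧ dx, dx ∧ dy) ↔ (e_x, e_y, e_z), the coefficients are exactly the components of curl F. Compute:
  ∂R/∂y - ∂Q/∂z = (-6*y) - (-4*z) = -6*y + 4*z
  ∂P/∂z - ∂R/∂x = (x + 2*y + 1) - (-z) = x + 2*y + z + 1
  ∂Q/∂x - ∂P/∂y = (0) - (2*z) = -2*z.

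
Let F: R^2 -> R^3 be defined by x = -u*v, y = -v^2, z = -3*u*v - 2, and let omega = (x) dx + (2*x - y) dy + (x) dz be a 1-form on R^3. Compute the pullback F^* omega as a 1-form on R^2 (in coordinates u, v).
F^* omega = (4*u*v^2) du + (2*v*(2*u^2 + 2*u*v - v^2)) dv

Using F^*(f dg) = (f ∘ F) d(g ∘ F), substitute each coordinate x_i by F_i(u, v) in f_i, and replace dx_i by d F_i = (∂F_i/∂u) du + (∂F_i/∂v) dv.
  For the x component: f_1(F) = -u*v; d F_1 = (-v) du + (-u) dv
  For the y component: f_2(F) = v*(-2*u + v); d F_2 = (0) du + (-2*v) dv
  For the z component: f_3(F) = -u*v; d F_3 = (-3*v) du + (-3*u) dv
Combining and collecting du, dv coefficients:
  coeff of du: 4*u*v^2
  coeff of dv: 2*v*(2*u^2 + 2*u*v - v^2)
F^* omega = (4*u*v^2) du + (2*v*(2*u^2 + 2*u*v - v^2)) dv.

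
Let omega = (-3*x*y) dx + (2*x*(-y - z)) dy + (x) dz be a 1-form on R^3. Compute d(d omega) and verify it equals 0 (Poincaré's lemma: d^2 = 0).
d(d omega) = 0

Step 1: d omega = sum_{i<j} (∂f_j/∂x_i - ∂f_i/∂x_j) dx_i ∧ dx_j:
  coeff of dx ∧ dy: 3*x - 2*y - 2*z
  coeff of dx ∧ dz: 1
  coeff of dy ∧ dz: 2*x
Step 2: Apply d again to each 2-form coefficient. The only possible 3-form in R^3 is dx ∧ dy ∧ dz, with coefficient
  ∂(coeff of dy∧dz)/∂x - ∂(coeff of dx∧dz)/∂y + ∂(coeff of dx∧dy)/∂z
  = ∂/∂x (2*x) - ∂/∂y (1) + ∂/∂z (3*x - 2*y - 2*z).
Each of these terms simplifies to sums of mixed partials that cancel in pairs. The result is 0 (by equality of mixed partials for smooth functions — Schwarz / Clairaut).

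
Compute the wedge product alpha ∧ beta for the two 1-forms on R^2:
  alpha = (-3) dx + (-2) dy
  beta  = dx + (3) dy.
alpha ∧ beta = (-7) dx ∧ dy

Distribute the wedge, using dx_i ∧ dx_j = -dx_j ∧ dx_i and dx_i ∧ dx_i = 0. For each pair (i, j) with i < j, the coefficient of dx_i ∧ dx_j in alpha ∧ beta is (alpha_i * beta_j - alpha_j * beta_i). Collecting: alpha ∧ beta = (-7) dx ∧ dy.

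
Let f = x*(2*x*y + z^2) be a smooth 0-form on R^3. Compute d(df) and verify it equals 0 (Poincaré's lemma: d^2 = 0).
d(df) = 0

Step 1: df = sum_i (∂f/∂x_i) dx_i = (4*x*y + z^2) dx + (2*x^2) dy + (2*x*z) dz.
Step 2: Apply d again. Using the 1-form formula, the coefficient of dx ∧ dy in d(df) is ∂^2 f/∂x ∂y - ∂^2 f/∂y ∂x = (4*x) - (4*x) = 0 (equality of mixed partials for smooth f).
Similarly for dx ∧ dz and dy ∧ dz — all coefficients vanish. So d(df) = 0.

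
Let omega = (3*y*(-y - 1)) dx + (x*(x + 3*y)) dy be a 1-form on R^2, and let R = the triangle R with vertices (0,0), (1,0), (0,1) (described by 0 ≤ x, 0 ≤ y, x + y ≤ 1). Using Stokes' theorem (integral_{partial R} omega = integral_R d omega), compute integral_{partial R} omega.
integral_(partial R) omega = 10/3

Stokes: integral_partial_R omega = integral_R d omega with d omega = (∂Q/∂x - ∂P/∂y) dx ∧ dy.
  ∂Q/∂x = 2*x + 3*y
  ∂P/∂y = -6*y - 3
  integrand = ∂Q/∂x - ∂P/∂y = 2*x + 9*y + 3.
Integrating over R: integral_0^1 integral_0^{1-x} (2*x + 9*y + 3) dy dx = 10/3.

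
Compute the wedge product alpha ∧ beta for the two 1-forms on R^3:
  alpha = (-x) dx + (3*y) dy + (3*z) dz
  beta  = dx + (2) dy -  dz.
alpha ∧ beta = (-2*x - 3*y) dx ∧ dy + (x - 3*z) dx ∧ dz + (-3*y - 6*z) dy ∧ dz

Distribute the wedge, using dx_i ∧ dx_j = -dx_j ∧ dx_i and dx_i ∧ dx_i = 0. For each pair (i, j) with i < j, the coefficient of dx_i ∧ dx_j in alpha ∧ beta is (alpha_i * beta_j - alpha_j * beta_i). Collecting: alpha ∧ beta = (-2*x - 3*y) dx ∧ dy + (x - 3*z) dx ∧ dz + (-3*y - 6*z) dy ∧ dz.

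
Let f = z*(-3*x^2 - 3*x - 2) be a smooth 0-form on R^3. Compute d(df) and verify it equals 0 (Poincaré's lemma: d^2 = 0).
d(df) = 0

Step 1: df = sum_i (∂f/∂x_i) dx_i = (3*z*(-2*x - 1)) dx + (0) dy + (-3*x^2 - 3*x - 2) dz.
Step 2: Apply d again. Using the 1-form formula, the coefficient of dx ∧ dy in d(df) is ∂^2 f/∂x ∂y - ∂^2 f/∂y ∂x = (0) - (0) = 0 (equality of mixed partials for smooth f).
Similarly for dx ∧ dz and dy ∧ dz — all coefficients vanish. So d(df) = 0.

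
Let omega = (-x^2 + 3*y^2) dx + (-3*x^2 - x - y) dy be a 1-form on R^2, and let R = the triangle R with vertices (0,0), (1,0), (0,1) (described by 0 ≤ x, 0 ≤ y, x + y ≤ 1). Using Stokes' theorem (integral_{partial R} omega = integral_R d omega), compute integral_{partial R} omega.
integral_(partial R) omega = -5/2

Stokes: integral_partial_R omega = integral_R d omega with d omega = (∂Q/∂x - ∂P/∂y) dx ∧ dy.
  ∂Q/∂x = -6*x - 1
  ∂P/∂y = 6*y
  integrand = ∂Q/∂x - ∂P/∂y = -6*x - 6*y - 1.
Integrating over R: integral_0^1 integral_0^{1-x} (-6*x - 6*y - 1) dy dx = -5/2.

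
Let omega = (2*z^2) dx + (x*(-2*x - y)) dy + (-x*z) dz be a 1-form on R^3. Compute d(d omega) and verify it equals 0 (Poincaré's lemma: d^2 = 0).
d(d omega) = 0

Step 1: d omega = sum_{i<j} (∂f_j/∂x_i - ∂f_i/∂x_j) dx_i ∧ dx_j:
  coeff of dx ∧ dy: -4*x - y
  coeff of dx ∧ dz: -5*z
  coeff of dy ∧ dz: 0
Step 2: Apply d again to each 2-form coefficient. The only possible 3-form in R^3 is dx ∧ dy ∧ dz, with coefficient
  ∂(coeff of dy∧dz)/∂x - ∂(coeff of dx∧dz)/∂y + ∂(coeff of dx∧dy)/∂z
  = ∂/∂x (0) - ∂/∂y (-5*z) + ∂/∂z (-4*x - y).
Each of these terms simplifies to sums of mixed partials that cancel in pairs. The result is 0 (by equality of mixed partials for smooth functions — Schwarz / Clairaut).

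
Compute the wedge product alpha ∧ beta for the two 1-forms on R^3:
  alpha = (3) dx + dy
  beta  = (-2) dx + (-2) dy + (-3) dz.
alpha ∧ beta = (-4) dx ∧ dy + (-9) dx ∧ dz + (-3) dy ∧ dz

Distribute the wedge, using dx_i ∧ dx_j = -dx_j ∧ dx_i and dx_i ∧ dx_i = 0. For each pair (i, j) with i < j, the coefficient of dx_i ∧ dx_j in alpha ∧ beta is (alpha_i * beta_j - alpha_j * beta_i). Collecting: alpha ∧ beta = (-4) dx ∧ dy + (-9) dx ∧ dz + (-3) dy ∧ dz.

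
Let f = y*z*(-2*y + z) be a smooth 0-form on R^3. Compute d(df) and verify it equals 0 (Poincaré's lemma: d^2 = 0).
d(df) = 0

Step 1: df = sum_i (∂f/∂x_i) dx_i = (0) dx + (z*(-4*y + z)) dy + (2*y*(-y + z)) dz.
Step 2: Apply d again. Using the 1-form formula, the coefficient of dx ∧ dy in d(df) is ∂^2 f/∂x ∂y - ∂^2 f/∂y ∂x = (0) - (0) = 0 (equality of mixed partials for smooth f).
Similarly for dx ∧ dz and dy ∧ dz — all coefficients vanish. So d(df) = 0.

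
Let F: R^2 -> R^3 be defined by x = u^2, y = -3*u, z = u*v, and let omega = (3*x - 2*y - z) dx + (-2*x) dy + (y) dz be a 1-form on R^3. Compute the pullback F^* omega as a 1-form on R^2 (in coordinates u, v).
F^* omega = (u*(6*u^2 - 2*u*v + 18*u - 3*v)) du + (-3*u^2) dv

Using F^*(f dg) = (f ∘ F) d(g ∘ F), substitute each coordinate x_i by F_i(u, v) in f_i, and replace dx_i by d F_i = (∂F_i/∂u) du + (∂F_i/∂v) dv.
  For the x component: f_1(F) = u*(3*u - v + 6); d F_1 = (2*u) du + (0) dv
  For the y component: f_2(F) = -2*u^2; d F_2 = (-3) du + (0) dv
  For the z component: f_3(F) = -3*u; d F_3 = (v) du + (u) dv
Combining and collecting du, dv coefficients:
  coeff of du: u*(6*u^2 - 2*u*v + 18*u - 3*v)
  coeff of dv: -3*u^2
F^* omega = (u*(6*u^2 - 2*u*v + 18*u - 3*v)) du + (-3*u^2) dv.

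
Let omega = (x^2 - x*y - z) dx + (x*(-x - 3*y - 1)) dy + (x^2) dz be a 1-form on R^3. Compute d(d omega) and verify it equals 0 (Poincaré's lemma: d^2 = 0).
d(d omega) = 0

Step 1: d omega = sum_{i<j} (∂f_j/∂x_i - ∂f_i/∂x_j) dx_i ∧ dx_j:
  coeff of dx ∧ dy: -x - 3*y - 1
  coeff of dx ∧ dz: 2*x + 1
  coeff of dy ∧ dz: 0
Step 2: Apply d again to each 2-form coefficient. The only possible 3-form in R^3 is dx ∧ dy ∧ dz, with coefficient
  ∂(coeff of dy∧dz)/∂x - ∂(coeff of dx∧dz)/∂y + ∂(coeff of dx∧dy)/∂z
  = ∂/∂x (0) - ∂/∂y (2*x + 1) + ∂/∂z (-x - 3*y - 1).
Each of these terms simplifies to sums of mixed partials that cancel in pairs. The result is 0 (by equality of mixed partials for smooth functions — Schwarz / Clairaut).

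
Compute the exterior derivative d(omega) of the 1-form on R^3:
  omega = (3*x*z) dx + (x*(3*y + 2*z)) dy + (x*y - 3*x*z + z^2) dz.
d(omega) = (3*y + 2*z) dx ∧ dy + (-3*x + y - 3*z) dx ∧ dz + (-x) dy ∧ dz

For a 1-form omega = sum_i f_i dx_i, the exterior derivative is
  d(omega) = sum_{i < j} (∂f_j/∂x_i - ∂f_i/∂x_j) dx_i ∧ dx_j.
  coefficient of dx ∧ dy: ∂f_2/∂x - ∂f_1/∂y = ∂(x*(3*y + 2*z))/∂x - ∂(3*x*z)/∂y = 3*y + 2*z
  coefficient of dx ∧ dz: ∂f_3/∂x - ∂f_1/∂z = ∂(x*y - 3*x*z + z^2)/∂x - ∂(3*x*z)/∂z = -3*x + y - 3*z
  coefficient of dy ∧ dz: ∂f_3/∂y - ∂f_2/∂z = ∂(x*y - 3*x*z + z^2)/∂y - ∂(x*(3*y + 2*z))/∂z = -x
Assembling: d(omega) = (3*y + 2*z) dx ∧ dy + (-3*x + y - 3*z) dx ∧ dz + (-x) dy ∧ dz.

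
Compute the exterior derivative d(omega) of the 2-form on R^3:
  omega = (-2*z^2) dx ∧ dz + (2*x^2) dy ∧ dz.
d(omega) = (4*x) dx ∧ dy ∧ dz

For a 2-form omega = sum_{i<j} g_{ij} dx_i ∧ dx_j, the exterior derivative is
  d(omega) = sum_{i<j} d(g_{ij}) ∧ dx_i ∧ dx_j = sum_{i<j, k} (∂g_{ij}/∂x_k) dx_k ∧ dx_i ∧ dx_j.
Expand each term, using dx_k ∧ dx_i ∧ dx_j = sgn(permutation) dx_{(a)} ∧ dx_{(b)} ∧ dx_{(c)} with (a < b < c) sorted:
  d(2*x^2) includes (∂/∂x)(2*x^2) dx = (4*x) dx, which multiplied by dy ∧ dz gives (4*x) dx ∧ dy ∧ dz
Collecting like 3-forms: d(omega) = (4*x) dx ∧ dy ∧ dz.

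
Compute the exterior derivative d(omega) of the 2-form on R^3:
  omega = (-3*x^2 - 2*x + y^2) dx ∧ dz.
d(omega) = (-2*y) dx ∧ dy ∧ dz

For a 2-form omega = sum_{i<j} g_{ij} dx_i ∧ dx_j, the exterior derivative is
  d(omega) = sum_{i<j} d(g_{ij}) ∧ dx_i ∧ dx_j = sum_{i<j, k} (∂g_{ij}/∂x_k) dx_k ∧ dx_i ∧ dx_j.
Expand each term, using dx_k ∧ dx_i ∧ dx_j = sgn(permutation) dx_{(a)} ∧ dx_{(b)} ∧ dx_{(c)} with (a < b < c) sorted:
  d(-3*x^2 - 2*x + y^2) includes (∂/∂y)(-3*x^2 - 2*x + y^2) dy = (2*y) dy, which multiplied by dx ∧ dz gives (-2*y) dx ∧ dy ∧ dz
Collecting like 3-forms: d(omega) = (-2*y) dx ∧ dy ∧ dz.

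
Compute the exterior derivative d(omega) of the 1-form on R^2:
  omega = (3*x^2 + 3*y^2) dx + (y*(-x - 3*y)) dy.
d(omega) = (-7*y) dx ∧ dy

For a 1-form omega = sum_i f_i dx_i, the exterior derivative is
  d(omega) = sum_{i < j} (∂f_j/∂x_i - ∂f_i/∂x_j) dx_i ∧ dx_j.
  coefficient of dx ∧ dy: ∂f_2/∂x - ∂f_1/∂y = ∂(y*(-x - 3*y))/∂x - ∂(3*x^2 + 3*y^2)/∂y = -7*y
Assembling: d(omega) = (-7*y) dx ∧ dy.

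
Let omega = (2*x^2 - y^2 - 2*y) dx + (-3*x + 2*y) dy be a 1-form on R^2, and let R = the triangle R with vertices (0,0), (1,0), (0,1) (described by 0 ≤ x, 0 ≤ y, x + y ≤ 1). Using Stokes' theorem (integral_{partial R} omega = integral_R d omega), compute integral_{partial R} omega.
integral_(partial R) omega = -1/6

Stokes: integral_partial_R omega = integral_R d omega with d omega = (∂Q/∂x - ∂P/∂y) dx ∧ dy.
  ∂Q/∂x = -3
  ∂P/∂y = -2*y - 2
  integrand = ∂Q/∂x - ∂P/∂y = 2*y - 1.
Integrating over R: integral_0^1 integral_0^{1-x} (2*y - 1) dy dx = -1/6.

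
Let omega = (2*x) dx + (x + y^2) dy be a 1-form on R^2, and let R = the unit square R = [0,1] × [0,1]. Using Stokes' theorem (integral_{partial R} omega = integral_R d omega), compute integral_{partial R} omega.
integral_(partial R) omega = 1

Stokes: integral_partial_R omega = integral_R d omega with d omega = (∂Q/∂x - ∂P/∂y) dx ∧ dy.
  ∂Q/∂x = 1
  ∂P/∂y = 0
  integrand = ∂Q/∂x - ∂P/∂y = 1.
Integrating over R: integral_0^1 integral_0^1 (1) dx dy = 1.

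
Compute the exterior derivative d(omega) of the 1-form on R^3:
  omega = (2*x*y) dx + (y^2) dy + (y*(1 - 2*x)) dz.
d(omega) = (-2*x) dx ∧ dy + (-2*y) dx ∧ dz + (1 - 2*x) dy ∧ dz

For a 1-form omega = sum_i f_i dx_i, the exterior derivative is
  d(omega) = sum_{i < j} (∂f_j/∂x_i - ∂f_i/∂x_j) dx_i ∧ dx_j.
  coefficient of dx ∧ dy: ∂f_2/∂x - ∂f_1/∂y = ∂(y^2)/∂x - ∂(2*x*y)/∂y = -2*x
  coefficient of dx ∧ dz: ∂f_3/∂x - ∂f_1/∂z = ∂(y*(1 - 2*x))/∂x - ∂(2*x*y)/∂z = -2*y
  coefficient of dy ∧ dz: ∂f_3/∂y - ∂f_2/∂z = ∂(y*(1 - 2*x))/∂y - ∂(y^2)/∂z = 1 - 2*x
Assembling: d(omega) = (-2*x) dx ∧ dy + (-2*y) dx ∧ dz + (1 - 2*x) dy ∧ dz.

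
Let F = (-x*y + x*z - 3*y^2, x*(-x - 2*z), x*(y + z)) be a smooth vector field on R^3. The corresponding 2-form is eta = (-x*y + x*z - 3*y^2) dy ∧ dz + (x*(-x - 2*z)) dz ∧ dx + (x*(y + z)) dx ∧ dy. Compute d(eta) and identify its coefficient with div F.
d(eta) = (x - y + z) dx ∧ dy ∧ dz; div F = x - y + z

For a 2-form in R^3 of the form above, applying d gives a 3-form with coefficient ∂P/∂x + ∂Q/∂y + ∂R/∂z:
  ∂P/∂x = -y + z
  ∂Q/∂y = 0
  ∂R/∂z = x
Sum = x - y + z, which is exactly div F.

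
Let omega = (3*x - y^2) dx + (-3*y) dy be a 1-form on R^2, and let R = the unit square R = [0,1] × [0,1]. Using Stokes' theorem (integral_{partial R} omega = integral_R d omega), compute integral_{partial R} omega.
integral_(partial R) omega = 1

Stokes: integral_partial_R omega = integral_R d omega with d omega = (∂Q/∂x - ∂P/∂y) dx ∧ dy.
  ∂Q/∂x = 0
  ∂P/∂y = -2*y
  integrand = ∂Q/∂x - ∂P/∂y = 2*y.
Integrating over R: integral_0^1 integral_0^1 (2*y) dx dy = 1.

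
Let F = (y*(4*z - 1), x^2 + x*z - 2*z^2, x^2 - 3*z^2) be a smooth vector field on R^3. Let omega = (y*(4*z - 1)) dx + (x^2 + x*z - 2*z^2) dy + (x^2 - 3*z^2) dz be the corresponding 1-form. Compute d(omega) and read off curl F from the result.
d(omega) = (-x + 4*z) dy ∧ dz + (-2*x + 4*y) dz ∧ dx + (2*x - 3*z + 1) dx ∧ dy; curl F = (-x + 4*z, -2*x + 4*y, 2*x - 3*z + 1)

d omega = sum_{i<j} (∂f_j/∂x_i - ∂f_i/∂x_j) dx_i ∧ dx_j. Under the identification (dy ∧ dz, dz ∧ dx, dx ∧ dy) ↔ (e_x, e_y, e_z), the coefficients are exactly the components of curl F. Compute:
  ∂R/∂y - ∂Q/∂z = (0) - (x - 4*z) = -x + 4*z
  ∂P/∂z - ∂R/∂x = (4*y) - (2*x) = -2*x + 4*y
  ∂Q/∂x - ∂P/∂y = (2*x + z) - (4*z - 1) = 2*x - 3*z + 1.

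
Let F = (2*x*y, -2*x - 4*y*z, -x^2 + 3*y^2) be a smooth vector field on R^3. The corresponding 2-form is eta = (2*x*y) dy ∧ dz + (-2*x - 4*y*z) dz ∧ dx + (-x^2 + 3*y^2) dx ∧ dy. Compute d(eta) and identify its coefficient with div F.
d(eta) = (2*y - 4*z) dx ∧ dy ∧ dz; div F = 2*y - 4*z

For a 2-form in R^3 of the form above, applying d gives a 3-form with coefficient ∂P/∂x + ∂Q/∂y + ∂R/∂z:
  ∂P/∂x = 2*y
  ∂Q/∂y = -4*z
  ∂R/∂z = 0
Sum = 2*y - 4*z, which is exactly div F.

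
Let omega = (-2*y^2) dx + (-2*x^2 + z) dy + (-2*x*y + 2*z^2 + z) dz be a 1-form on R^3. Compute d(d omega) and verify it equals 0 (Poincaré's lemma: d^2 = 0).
d(d omega) = 0

Step 1: d omega = sum_{i<j} (∂f_j/∂x_i - ∂f_i/∂x_j) dx_i ∧ dx_j:
  coeff of dx ∧ dy: -4*x + 4*y
  coeff of dx ∧ dz: -2*y
  coeff of dy ∧ dz: -2*x - 1
Step 2: Apply d again to each 2-form coefficient. The only possible 3-form in R^3 is dx ∧ dy ∧ dz, with coefficient
  ∂(coeff of dy∧dz)/∂x - ∂(coeff of dx∧dz)/∂y + ∂(coeff of dx∧dy)/∂z
  = ∂/∂x (-2*x - 1) - ∂/∂y (-2*y) + ∂/∂z (-4*x + 4*y).
Each of these terms simplifies to sums of mixed partials that cancel in pairs. The result is 0 (by equality of mixed partials for smooth functions — Schwarz / Clairaut).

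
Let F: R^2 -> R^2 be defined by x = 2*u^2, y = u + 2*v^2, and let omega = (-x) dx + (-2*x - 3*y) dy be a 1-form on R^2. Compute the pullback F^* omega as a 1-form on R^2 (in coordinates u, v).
F^* omega = (-8*u^3 - 4*u^2 - 3*u - 6*v^2) du + (4*v*(-4*u^2 - 3*u - 6*v^2)) dv

Using F^*(f dg) = (f ∘ F) d(g ∘ F), substitute each coordinate x_i by F_i(u, v) in f_i, and replace dx_i by d F_i = (∂F_i/∂u) du + (∂F_i/∂v) dv.
  For the x component: f_1(F) = -2*u^2; d F_1 = (4*u) du + (0) dv
  For the y component: f_2(F) = -4*u^2 - 3*u - 6*v^2; d F_2 = (1) du + (4*v) dv
Combining and collecting du, dv coefficients:
  coeff of du: -8*u^3 - 4*u^2 - 3*u - 6*v^2
  coeff of dv: 4*v*(-4*u^2 - 3*u - 6*v^2)
F^* omega = (-8*u^3 - 4*u^2 - 3*u - 6*v^2) du + (4*v*(-4*u^2 - 3*u - 6*v^2)) dv.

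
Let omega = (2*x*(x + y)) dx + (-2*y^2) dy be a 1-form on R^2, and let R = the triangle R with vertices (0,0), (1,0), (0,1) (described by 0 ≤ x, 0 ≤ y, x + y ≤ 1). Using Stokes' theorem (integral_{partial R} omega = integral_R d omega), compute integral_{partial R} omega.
integral_(partial R) omega = -1/3

Stokes: integral_partial_R omega = integral_R d omega with d omega = (∂Q/∂x - ∂P/∂y) dx ∧ dy.
  ∂Q/∂x = 0
  ∂P/∂y = 2*x
  integrand = ∂Q/∂x - ∂P/∂y = -2*x.
Integrating over R: integral_0^1 integral_0^{1-x} (-2*x) dy dx = -1/3.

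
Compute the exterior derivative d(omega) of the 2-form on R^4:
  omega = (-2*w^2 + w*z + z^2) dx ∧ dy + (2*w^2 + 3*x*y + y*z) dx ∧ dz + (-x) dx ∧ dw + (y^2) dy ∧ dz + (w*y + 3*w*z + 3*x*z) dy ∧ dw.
d(omega) = (w - 3*x + z) dx ∧ dy ∧ dz + (-4*w + 4*z) dx ∧ dy ∧ dw + (4*w) dx ∧ dz ∧ dw + (-3*w - 3*x) dy ∧ dz ∧ dw

For a 2-form omega = sum_{i<j} g_{ij} dx_i ∧ dx_j, the exterior derivative is
  d(omega) = sum_{i<j} d(g_{ij}) ∧ dx_i ∧ dx_j = sum_{i<j, k} (∂g_{ij}/∂x_k) dx_k ∧ dx_i ∧ dx_j.
Expand each term, using dx_k ∧ dx_i ∧ dx_j = sgn(permutation) dx_{(a)} ∧ dx_{(b)} ∧ dx_{(c)} with (a < b < c) sorted:
  d(-2*w^2 + w*z + z^2) includes (∂/∂z)(-2*w^2 + w*z + z^2) dz = (w + 2*z) dz, which multiplied by dx ∧ dy gives (w + 2*z) dx ∧ dy ∧ dz
  d(-2*w^2 + w*z + z^2) includes (∂/∂w)(-2*w^2 + w*z + z^2) dw = (-4*w + z) dw, which multiplied by dx ∧ dy gives (-4*w + z) dx ∧ dy ∧ dw
  d(2*w^2 + 3*x*y + y*z) includes (∂/∂y)(2*w^2 + 3*x*y + y*z) dy = (3*x + z) dy, which multiplied by dx ∧ dz gives (-3*x - z) dx ∧ dy ∧ dz
  d(2*w^2 + 3*x*y + y*z) includes (∂/∂w)(2*w^2 + 3*x*y + y*z) dw = (4*w) dw, which multiplied by dx ∧ dz gives (4*w) dx ∧ dz ∧ dw
  d(w*y + 3*w*z + 3*x*z) includes (∂/∂x)(w*y + 3*w*z + 3*x*z) dx = (3*z) dx, which multiplied by dy ∧ dw gives (3*z) dx ∧ dy ∧ dw
  d(w*y + 3*w*z + 3*x*z) includes (∂/∂z)(w*y + 3*w*z + 3*x*z) dz = (3*w + 3*x) dz, which multiplied by dy ∧ dw gives (-3*w - 3*x) dy ∧ dz ∧ dw
Collecting like 3-forms: d(omega) = (w - 3*x + z) dx ∧ dy ∧ dz + (-4*w + 4*z) dx ∧ dy ∧ dw + (4*w) dx ∧ dz ∧ dw + (-3*w - 3*x) dy ∧ dz ∧ dw.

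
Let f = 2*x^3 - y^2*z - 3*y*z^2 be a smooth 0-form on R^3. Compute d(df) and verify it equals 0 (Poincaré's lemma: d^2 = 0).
d(df) = 0

Step 1: df = sum_i (∂f/∂x_i) dx_i = (6*x^2) dx + (z*(-2*y - 3*z)) dy + (y*(-y - 6*z)) dz.
Step 2: Apply d again. Using the 1-form formula, the coefficient of dx ∧ dy in d(df) is ∂^2 f/∂x ∂y - ∂^2 f/∂y ∂x = (0) - (0) = 0 (equality of mixed partials for smooth f).
Similarly for dx ∧ dz and dy ∧ dz — all coefficients vanish. So d(df) = 0.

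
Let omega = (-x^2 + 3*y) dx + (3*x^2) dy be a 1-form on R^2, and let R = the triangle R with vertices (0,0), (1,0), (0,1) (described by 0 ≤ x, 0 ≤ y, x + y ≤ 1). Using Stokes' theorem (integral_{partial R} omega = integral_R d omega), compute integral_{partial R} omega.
integral_(partial R) omega = -1/2

Stokes: integral_partial_R omega = integral_R d omega with d omega = (∂Q/∂x - ∂P/∂y) dx ∧ dy.
  ∂Q/∂x = 6*x
  ∂P/∂y = 3
  integrand = ∂Q/∂x - ∂P/∂y = 6*x - 3.
Integrating over R: integral_0^1 integral_0^{1-x} (6*x - 3) dy dx = -1/2.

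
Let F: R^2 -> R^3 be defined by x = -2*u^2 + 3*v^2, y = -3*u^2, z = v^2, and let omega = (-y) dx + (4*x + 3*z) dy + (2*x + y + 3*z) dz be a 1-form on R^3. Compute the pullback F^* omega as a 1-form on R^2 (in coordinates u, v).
F^* omega = (36*u^3 - 90*u*v^2) du + (4*u^2*v + 18*v^3) dv

Using F^*(f dg) = (f ∘ F) d(g ∘ F), substitute each coordinate x_i by F_i(u, v) in f_i, and replace dx_i by d F_i = (∂F_i/∂u) du + (∂F_i/∂v) dv.
  For the x component: f_1(F) = 3*u^2; d F_1 = (-4*u) du + (6*v) dv
  For the y component: f_2(F) = -8*u^2 + 15*v^2; d F_2 = (-6*u) du + (0) dv
  For the z component: f_3(F) = -7*u^2 + 9*v^2; d F_3 = (0) du + (2*v) dv
Combining and collecting du, dv coefficients:
  coeff of du: 36*u^3 - 90*u*v^2
  coeff of dv: 4*u^2*v + 18*v^3
F^* omega = (36*u^3 - 90*u*v^2) du + (4*u^2*v + 18*v^3) dv.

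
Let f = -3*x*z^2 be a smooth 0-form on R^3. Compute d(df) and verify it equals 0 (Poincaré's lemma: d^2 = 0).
d(df) = 0

Step 1: df = sum_i (∂f/∂x_i) dx_i = (-3*z^2) dx + (0) dy + (-6*x*z) dz.
Step 2: Apply d again. Using the 1-form formula, the coefficient of dx ∧ dy in d(df) is ∂^2 f/∂x ∂y - ∂^2 f/∂y ∂x = (0) - (0) = 0 (equality of mixed partials for smooth f).
Similarly for dx ∧ dz and dy ∧ dz — all coefficients vanish. So d(df) = 0.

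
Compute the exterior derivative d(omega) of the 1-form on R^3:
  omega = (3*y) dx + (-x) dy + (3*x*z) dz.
d(omega) = (-4) dx ∧ dy + (3*z) dx ∧ dz

For a 1-form omega = sum_i f_i dx_i, the exterior derivative is
  d(omega) = sum_{i < j} (∂f_j/∂x_i - ∂f_i/∂x_j) dx_i ∧ dx_j.
  coefficient of dx ∧ dy: ∂f_2/∂x - ∂f_1/∂y = ∂(-x)/∂x - ∂(3*y)/∂y = -4
  coefficient of dx ∧ dz: ∂f_3/∂x - ∂f_1/∂z = ∂(3*x*z)/∂x - ∂(3*y)/∂z = 3*z
Assembling: d(omega) = (-4) dx ∧ dy + (3*z) dx ∧ dz.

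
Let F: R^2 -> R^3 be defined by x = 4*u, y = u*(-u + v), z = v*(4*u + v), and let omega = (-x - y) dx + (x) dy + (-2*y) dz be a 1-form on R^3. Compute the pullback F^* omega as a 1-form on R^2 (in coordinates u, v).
F^* omega = (4*u*(2*u*v - u - 2*v^2 - 4)) du + (4*u*(2*u^2 - u*v + u - v^2)) dv

Using F^*(f dg) = (f ∘ F) d(g ∘ F), substitute each coordinate x_i by F_i(u, v) in f_i, and replace dx_i by d F_i = (∂F_i/∂u) du + (∂F_i/∂v) dv.
  For the x component: f_1(F) = u*(u - v - 4); d F_1 = (4) du + (0) dv
  For the y component: f_2(F) = 4*u; d F_2 = (-2*u + v) du + (u) dv
  For the z component: f_3(F) = 2*u*(u - v); d F_3 = (4*v) du + (4*u + 2*v) dv
Combining and collecting du, dv coefficients:
  coeff of du: 4*u*(2*u*v - u - 2*v^2 - 4)
  coeff of dv: 4*u*(2*u^2 - u*v + u - v^2)
F^* omega = (4*u*(2*u*v - u - 2*v^2 - 4)) du + (4*u*(2*u^2 - u*v + u - v^2)) dv.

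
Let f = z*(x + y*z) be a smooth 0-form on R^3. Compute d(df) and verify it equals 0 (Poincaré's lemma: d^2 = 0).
d(df) = 0

Step 1: df = sum_i (∂f/∂x_i) dx_i = (z) dx + (z^2) dy + (x + 2*y*z) dz.
Step 2: Apply d again. Using the 1-form formula, the coefficient of dx ∧ dy in d(df) is ∂^2 f/∂x ∂y - ∂^2 f/∂y ∂x = (0) - (0) = 0 (equality of mixed partials for smooth f).
Similarly for dx ∧ dz and dy ∧ dz — all coefficients vanish. So d(df) = 0.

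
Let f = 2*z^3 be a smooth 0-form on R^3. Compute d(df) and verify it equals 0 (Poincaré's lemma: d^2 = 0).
d(df) = 0

Step 1: df = sum_i (∂f/∂x_i) dx_i = (0) dx + (0) dy + (6*z^2) dz.
Step 2: Apply d again. Using the 1-form formula, the coefficient of dx ∧ dy in d(df) is ∂^2 f/∂x ∂y - ∂^2 f/∂y ∂x = (0) - (0) = 0 (equality of mixed partials for smooth f).
Similarly for dx ∧ dz and dy ∧ dz — all coefficients vanish. So d(df) = 0.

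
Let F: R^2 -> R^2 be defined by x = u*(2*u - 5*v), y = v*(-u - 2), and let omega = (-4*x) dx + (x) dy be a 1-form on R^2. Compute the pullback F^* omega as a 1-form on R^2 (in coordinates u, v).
F^* omega = (u*(-32*u^2 + 118*u*v - 95*v^2)) du + (u*(38*u^2 - 95*u*v - 4*u + 10*v)) dv

Using F^*(f dg) = (f ∘ F) d(g ∘ F), substitute each coordinate x_i by F_i(u, v) in f_i, and replace dx_i by d F_i = (∂F_i/∂u) du + (∂F_i/∂v) dv.
  For the x component: f_1(F) = 4*u*(-2*u + 5*v); d F_1 = (4*u - 5*v) du + (-5*u) dv
  For the y component: f_2(F) = u*(2*u - 5*v); d F_2 = (-v) du + (-u - 2) dv
Combining and collecting du, dv coefficients:
  coeff of du: u*(-32*u^2 + 118*u*v - 95*v^2)
  coeff of dv: u*(38*u^2 - 95*u*v - 4*u + 10*v)
F^* omega = (u*(-32*u^2 + 118*u*v - 95*v^2)) du + (u*(38*u^2 - 95*u*v - 4*u + 10*v)) dv.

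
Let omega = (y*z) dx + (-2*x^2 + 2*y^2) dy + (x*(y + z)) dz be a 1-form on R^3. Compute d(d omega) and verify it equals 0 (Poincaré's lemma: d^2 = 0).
d(d omega) = 0

Step 1: d omega = sum_{i<j} (∂f_j/∂x_i - ∂f_i/∂x_j) dx_i ∧ dx_j:
  coeff of dx ∧ dy: -4*x - z
  coeff of dx ∧ dz: z
  coeff of dy ∧ dz: x
Step 2: Apply d again to each 2-form coefficient. The only possible 3-form in R^3 is dx ∧ dy ∧ dz, with coefficient
  ∂(coeff of dy∧dz)/∂x - ∂(coeff of dx∧dz)/∂y + ∂(coeff of dx∧dy)/∂z
  = ∂/∂x (x) - ∂/∂y (z) + ∂/∂z (-4*x - z).
Each of these terms simplifies to sums of mixed partials that cancel in pairs. The result is 0 (by equality of mixed partials for smooth functions — Schwarz / Clairaut).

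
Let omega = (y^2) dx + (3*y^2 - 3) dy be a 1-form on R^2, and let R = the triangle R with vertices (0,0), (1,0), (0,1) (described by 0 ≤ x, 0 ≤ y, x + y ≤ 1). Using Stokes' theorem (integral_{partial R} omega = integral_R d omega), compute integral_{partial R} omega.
integral_(partial R) omega = -1/3

Stokes: integral_partial_R omega = integral_R d omega with d omega = (∂Q/∂x - ∂P/∂y) dx ∧ dy.
  ∂Q/∂x = 0
  ∂P/∂y = 2*y
  integrand = ∂Q/∂x - ∂P/∂y = -2*y.
Integrating over R: integral_0^1 integral_0^{1-x} (-2*y) dy dx = -1/3.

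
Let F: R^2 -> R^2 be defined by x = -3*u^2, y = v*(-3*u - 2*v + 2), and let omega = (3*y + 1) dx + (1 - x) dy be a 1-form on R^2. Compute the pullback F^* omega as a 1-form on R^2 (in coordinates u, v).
F^* omega = (45*u^2*v + 36*u*v^2 - 36*u*v - 6*u - 3*v) du + (-9*u^3 - 12*u^2*v + 6*u^2 - 3*u - 4*v + 2) dv

Using F^*(f dg) = (f ∘ F) d(g ∘ F), substitute each coordinate x_i by F_i(u, v) in f_i, and replace dx_i by d F_i = (∂F_i/∂u) du + (∂F_i/∂v) dv.
  For the x component: f_1(F) = -9*u*v - 6*v^2 + 6*v + 1; d F_1 = (-6*u) du + (0) dv
  For the y component: f_2(F) = 3*u^2 + 1; d F_2 = (-3*v) du + (-3*u - 4*v + 2) dv
Combining and collecting du, dv coefficients:
  coeff of du: 45*u^2*v + 36*u*v^2 - 36*u*v - 6*u - 3*v
  coeff of dv: -9*u^3 - 12*u^2*v + 6*u^2 - 3*u - 4*v + 2
F^* omega = (45*u^2*v + 36*u*v^2 - 36*u*v - 6*u - 3*v) du + (-9*u^3 - 12*u^2*v + 6*u^2 - 3*u - 4*v + 2) dv.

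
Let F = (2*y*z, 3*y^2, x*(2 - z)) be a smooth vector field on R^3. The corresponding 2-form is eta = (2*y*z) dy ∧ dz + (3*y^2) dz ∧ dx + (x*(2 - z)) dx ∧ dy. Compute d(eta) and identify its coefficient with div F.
d(eta) = (-x + 6*y) dx ∧ dy ∧ dz; div F = -x + 6*y

For a 2-form in R^3 of the form above, applying d gives a 3-form with coefficient ∂P/∂x + ∂Q/∂y + ∂R/∂z:
  ∂P/∂x = 0
  ∂Q/∂y = 6*y
  ∂R/∂z = -x
Sum = -x + 6*y, which is exactly div F.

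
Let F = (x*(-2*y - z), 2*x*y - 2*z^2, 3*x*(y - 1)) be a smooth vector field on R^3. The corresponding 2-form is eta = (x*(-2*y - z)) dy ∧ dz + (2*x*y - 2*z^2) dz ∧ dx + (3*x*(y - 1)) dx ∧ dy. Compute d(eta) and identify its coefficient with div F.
d(eta) = (2*x - 2*y - z) dx ∧ dy ∧ dz; div F = 2*x - 2*y - z

For a 2-form in R^3 of the form above, applying d gives a 3-form with coefficient ∂P/∂x + ∂Q/∂y + ∂R/∂z:
  ∂P/∂x = -2*y - z
  ∂Q/∂y = 2*x
  ∂R/∂z = 0
Sum = 2*x - 2*y - z, which is exactly div F.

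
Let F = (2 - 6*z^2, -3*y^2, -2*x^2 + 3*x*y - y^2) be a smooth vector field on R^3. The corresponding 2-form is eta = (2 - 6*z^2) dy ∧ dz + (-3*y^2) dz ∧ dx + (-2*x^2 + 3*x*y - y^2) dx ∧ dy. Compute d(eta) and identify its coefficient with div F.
d(eta) = (-6*y) dx ∧ dy ∧ dz; div F = -6*y

For a 2-form in R^3 of the form above, applying d gives a 3-form with coefficient ∂P/∂x + ∂Q/∂y + ∂R/∂z:
  ∂P/∂x = 0
  ∂Q/∂y = -6*y
  ∂R/∂z = 0
Sum = -6*y, which is exactly div F.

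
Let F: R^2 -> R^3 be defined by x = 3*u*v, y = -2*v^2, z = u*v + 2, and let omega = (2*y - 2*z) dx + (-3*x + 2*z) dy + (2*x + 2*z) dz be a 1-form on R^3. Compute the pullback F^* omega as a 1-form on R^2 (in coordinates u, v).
F^* omega = (2*v*(u*v - 6*v^2 - 4)) du + (2*u^2*v + 16*u*v^2 - 8*u - 16*v) dv

Using F^*(f dg) = (f ∘ F) d(g ∘ F), substitute each coordinate x_i by F_i(u, v) in f_i, and replace dx_i by d F_i = (∂F_i/∂u) du + (∂F_i/∂v) dv.
  For the x component: f_1(F) = -2*u*v - 4*v^2 - 4; d F_1 = (3*v) du + (3*u) dv
  For the y component: f_2(F) = -7*u*v + 4; d F_2 = (0) du + (-4*v) dv
  For the z component: f_3(F) = 8*u*v + 4; d F_3 = (v) du + (u) dv
Combining and collecting du, dv coefficients:
  coeff of du: 2*v*(u*v - 6*v^2 - 4)
  coeff of dv: 2*u^2*v + 16*u*v^2 - 8*u - 16*v
F^* omega = (2*v*(u*v - 6*v^2 - 4)) du + (2*u^2*v + 16*u*v^2 - 8*u - 16*v) dv.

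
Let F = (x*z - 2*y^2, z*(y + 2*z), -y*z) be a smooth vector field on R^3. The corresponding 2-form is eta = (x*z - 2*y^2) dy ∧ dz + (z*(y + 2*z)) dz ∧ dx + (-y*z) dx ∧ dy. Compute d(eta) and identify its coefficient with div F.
d(eta) = (-y + 2*z) dx ∧ dy ∧ dz; div F = -y + 2*z

For a 2-form in R^3 of the form above, applying d gives a 3-form with coefficient ∂P/∂x + ∂Q/∂y + ∂R/∂z:
  ∂P/∂x = z
  ∂Q/∂y = z
  ∂R/∂z = -y
Sum = -y + 2*z, which is exactly div F.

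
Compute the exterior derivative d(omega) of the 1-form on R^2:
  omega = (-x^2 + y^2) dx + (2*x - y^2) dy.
d(omega) = (2 - 2*y) dx ∧ dy

For a 1-form omega = sum_i f_i dx_i, the exterior derivative is
  d(omega) = sum_{i < j} (∂f_j/∂x_i - ∂f_i/∂x_j) dx_i ∧ dx_j.
  coefficient of dx ∧ dy: ∂f_2/∂x - ∂f_1/∂y = ∂(2*x - y^2)/∂x - ∂(-x^2 + y^2)/∂y = 2 - 2*y
Assembling: d(omega) = (2 - 2*y) dx ∧ dy.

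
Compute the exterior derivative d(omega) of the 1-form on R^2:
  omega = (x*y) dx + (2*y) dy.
d(omega) = (-x) dx ∧ dy

For a 1-form omega = sum_i f_i dx_i, the exterior derivative is
  d(omega) = sum_{i < j} (∂f_j/∂x_i - ∂f_i/∂x_j) dx_i ∧ dx_j.
  coefficient of dx ∧ dy: ∂f_2/∂x - ∂f_1/∂y = ∂(2*y)/∂x - ∂(x*y)/∂y = -x
Assembling: d(omega) = (-x) dx ∧ dy.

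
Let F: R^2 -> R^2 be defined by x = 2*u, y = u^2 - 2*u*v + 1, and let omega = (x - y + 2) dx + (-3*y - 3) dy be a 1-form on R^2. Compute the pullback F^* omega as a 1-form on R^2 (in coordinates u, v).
F^* omega = (-6*u^3 + 18*u^2*v - 2*u^2 - 12*u*v^2 + 4*u*v - 8*u + 12*v + 2) du + (6*u*(u^2 - 2*u*v + 2)) dv

Using F^*(f dg) = (f ∘ F) d(g ∘ F), substitute each coordinate x_i by F_i(u, v) in f_i, and replace dx_i by d F_i = (∂F_i/∂u) du + (∂F_i/∂v) dv.
  For the x component: f_1(F) = -u^2 + 2*u*v + 2*u + 1; d F_1 = (2) du + (0) dv
  For the y component: f_2(F) = -3*u^2 + 6*u*v - 6; d F_2 = (2*u - 2*v) du + (-2*u) dv
Combining and collecting du, dv coefficients:
  coeff of du: -6*u^3 + 18*u^2*v - 2*u^2 - 12*u*v^2 + 4*u*v - 8*u + 12*v + 2
  coeff of dv: 6*u*(u^2 - 2*u*v + 2)
F^* omega = (-6*u^3 + 18*u^2*v - 2*u^2 - 12*u*v^2 + 4*u*v - 8*u + 12*v + 2) du + (6*u*(u^2 - 2*u*v + 2)) dv.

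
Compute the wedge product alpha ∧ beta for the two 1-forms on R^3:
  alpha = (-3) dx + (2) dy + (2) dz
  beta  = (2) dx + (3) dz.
alpha ∧ beta = (-13) dx ∧ dz + (-4) dx ∧ dy + (6) dy ∧ dz

Distribute the wedge, using dx_i ∧ dx_j = -dx_j ∧ dx_i and dx_i ∧ dx_i = 0. For each pair (i, j) with i < j, the coefficient of dx_i ∧ dx_j in alpha ∧ beta is (alpha_i * beta_j - alpha_j * beta_i). Collecting: alpha ∧ beta = (-13) dx ∧ dz + (-4) dx ∧ dy + (6) dy ∧ dz.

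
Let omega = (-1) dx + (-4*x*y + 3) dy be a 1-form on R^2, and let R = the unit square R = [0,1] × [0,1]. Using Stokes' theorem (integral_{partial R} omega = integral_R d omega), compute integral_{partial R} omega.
integral_(partial R) omega = -2

Stokes: integral_partial_R omega = integral_R d omega with d omega = (∂Q/∂x - ∂P/∂y) dx ∧ dy.
  ∂Q/∂x = -4*y
  ∂P/∂y = 0
  integrand = ∂Q/∂x - ∂P/∂y = -4*y.
Integrating over R: integral_0^1 integral_0^1 (-4*y) dx dy = -2.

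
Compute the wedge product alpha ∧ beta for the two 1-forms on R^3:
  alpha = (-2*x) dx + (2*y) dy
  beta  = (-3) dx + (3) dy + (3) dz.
alpha ∧ beta = (-6*x + 6*y) dx ∧ dy + (-6*x) dx ∧ dz + (6*y) dy ∧ dz

Distribute the wedge, using dx_i ∧ dx_j = -dx_j ∧ dx_i and dx_i ∧ dx_i = 0. For each pair (i, j) with i < j, the coefficient of dx_i ∧ dx_j in alpha ∧ beta is (alpha_i * beta_j - alpha_j * beta_i). Collecting: alpha ∧ beta = (-6*x + 6*y) dx ∧ dy + (-6*x) dx ∧ dz + (6*y) dy ∧ dz.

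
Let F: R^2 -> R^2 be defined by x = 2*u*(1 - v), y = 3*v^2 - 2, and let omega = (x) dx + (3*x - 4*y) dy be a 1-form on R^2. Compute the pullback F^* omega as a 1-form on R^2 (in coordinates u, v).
F^* omega = (4*u*(v^2 - 2*v + 1)) du + (4*u^2*v - 4*u^2 - 36*u*v^2 + 36*u*v - 72*v^3 + 48*v) dv

Using F^*(f dg) = (f ∘ F) d(g ∘ F), substitute each coordinate x_i by F_i(u, v) in f_i, and replace dx_i by d F_i = (∂F_i/∂u) du + (∂F_i/∂v) dv.
  For the x component: f_1(F) = 2*u*(1 - v); d F_1 = (2 - 2*v) du + (-2*u) dv
  For the y component: f_2(F) = -6*u*v + 6*u - 12*v^2 + 8; d F_2 = (0) du + (6*v) dv
Combining and collecting du, dv coefficients:
  coeff of du: 4*u*(v^2 - 2*v + 1)
  coeff of dv: 4*u^2*v - 4*u^2 - 36*u*v^2 + 36*u*v - 72*v^3 + 48*v
F^* omega = (4*u*(v^2 - 2*v + 1)) du + (4*u^2*v - 4*u^2 - 36*u*v^2 + 36*u*v - 72*v^3 + 48*v) dv.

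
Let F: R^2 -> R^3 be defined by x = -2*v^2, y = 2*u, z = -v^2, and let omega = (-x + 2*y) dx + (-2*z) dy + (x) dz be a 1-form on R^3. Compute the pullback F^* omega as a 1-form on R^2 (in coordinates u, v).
F^* omega = (4*v^2) du + (4*v*(-4*u - v^2)) dv

Using F^*(f dg) = (f ∘ F) d(g ∘ F), substitute each coordinate x_i by F_i(u, v) in f_i, and replace dx_i by d F_i = (∂F_i/∂u) du + (∂F_i/∂v) dv.
  For the x component: f_1(F) = 4*u + 2*v^2; d F_1 = (0) du + (-4*v) dv
  For the y component: f_2(F) = 2*v^2; d F_2 = (2) du + (0) dv
  For the z component: f_3(F) = -2*v^2; d F_3 = (0) du + (-2*v) dv
Combining and collecting du, dv coefficients:
  coeff of du: 4*v^2
  coeff of dv: 4*v*(-4*u - v^2)
F^* omega = (4*v^2) du + (4*v*(-4*u - v^2)) dv.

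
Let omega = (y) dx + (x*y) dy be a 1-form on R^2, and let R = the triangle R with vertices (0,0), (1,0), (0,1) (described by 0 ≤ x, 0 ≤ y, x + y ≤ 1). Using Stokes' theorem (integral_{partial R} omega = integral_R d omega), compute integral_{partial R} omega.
integral_(partial R) omega = -1/3

Stokes: integral_partial_R omega = integral_R d omega with d omega = (∂Q/∂x - ∂P/∂y) dx ∧ dy.
  ∂Q/∂x = y
  ∂P/∂y = 1
  integrand = ∂Q/∂x - ∂P/∂y = y - 1.
Integrating over R: integral_0^1 integral_0^{1-x} (y - 1) dy dx = -1/3.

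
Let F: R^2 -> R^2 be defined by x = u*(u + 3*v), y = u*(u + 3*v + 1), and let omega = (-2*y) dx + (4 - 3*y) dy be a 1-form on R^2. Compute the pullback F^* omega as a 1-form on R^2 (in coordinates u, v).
F^* omega = (-10*u^3 - 45*u^2*v - 13*u^2 - 45*u*v^2 - 24*u*v + 5*u + 12*v + 4) du + (3*u*(-5*u^2 - 15*u*v - 5*u + 4)) dv

Using F^*(f dg) = (f ∘ F) d(g ∘ F), substitute each coordinate x_i by F_i(u, v) in f_i, and replace dx_i by d F_i = (∂F_i/∂u) du + (∂F_i/∂v) dv.
  For the x component: f_1(F) = 2*u*(-u - 3*v - 1); d F_1 = (2*u + 3*v) du + (3*u) dv
  For the y component: f_2(F) = -3*u^2 - 9*u*v - 3*u + 4; d F_2 = (2*u + 3*v + 1) du + (3*u) dv
Combining and collecting du, dv coefficients:
  coeff of du: -10*u^3 - 45*u^2*v - 13*u^2 - 45*u*v^2 - 24*u*v + 5*u + 12*v + 4
  coeff of dv: 3*u*(-5*u^2 - 15*u*v - 5*u + 4)
F^* omega = (-10*u^3 - 45*u^2*v - 13*u^2 - 45*u*v^2 - 24*u*v + 5*u + 12*v + 4) du + (3*u*(-5*u^2 - 15*u*v - 5*u + 4)) dv.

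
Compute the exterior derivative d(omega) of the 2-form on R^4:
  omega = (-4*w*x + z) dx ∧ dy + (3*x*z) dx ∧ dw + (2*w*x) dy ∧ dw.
d(omega) = (1) dx ∧ dy ∧ dz + (2*w - 4*x) dx ∧ dy ∧ dw + (-3*x) dx ∧ dz ∧ dw

For a 2-form omega = sum_{i<j} g_{ij} dx_i ∧ dx_j, the exterior derivative is
  d(omega) = sum_{i<j} d(g_{ij}) ∧ dx_i ∧ dx_j = sum_{i<j, k} (∂g_{ij}/∂x_k) dx_k ∧ dx_i ∧ dx_j.
Expand each term, using dx_k ∧ dx_i ∧ dx_j = sgn(permutation) dx_{(a)} ∧ dx_{(b)} ∧ dx_{(c)} with (a < b < c) sorted:
  d(-4*w*x + z) includes (∂/∂z)(-4*w*x + z) dz = (1) dz, which multiplied by dx ∧ dy gives (1) dx ∧ dy ∧ dz
  d(-4*w*x + z) includes (∂/∂w)(-4*w*x + z) dw = (-4*x) dw, which multiplied by dx ∧ dy gives (-4*x) dx ∧ dy ∧ dw
  d(3*x*z) includes (∂/∂z)(3*x*z) dz = (3*x) dz, which multiplied by dx ∧ dw gives (-3*x) dx ∧ dz ∧ dw
  d(2*w*x) includes (∂/∂x)(2*w*x) dx = (2*w) dx, which multiplied by dy ∧ dw gives (2*w) dx ∧ dy ∧ dw
Collecting like 3-forms: d(omega) = (1) dx ∧ dy ∧ dz + (2*w - 4*x) dx ∧ dy ∧ dw + (-3*x) dx ∧ dz ∧ dw.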